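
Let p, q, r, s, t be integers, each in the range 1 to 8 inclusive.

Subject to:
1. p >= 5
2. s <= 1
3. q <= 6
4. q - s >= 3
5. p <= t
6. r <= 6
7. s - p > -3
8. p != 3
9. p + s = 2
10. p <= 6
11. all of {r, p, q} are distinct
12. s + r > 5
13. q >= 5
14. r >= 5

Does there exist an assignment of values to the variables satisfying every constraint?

Constraints 1, 3, 6, 10, 13, and 14 confine each of r, p, q to the 2 values {5, 6}.
Constraint 11 requires all 3 of them to be distinct, but only 2 values are available — impossible by the pigeonhole principle.

Unsatisfiable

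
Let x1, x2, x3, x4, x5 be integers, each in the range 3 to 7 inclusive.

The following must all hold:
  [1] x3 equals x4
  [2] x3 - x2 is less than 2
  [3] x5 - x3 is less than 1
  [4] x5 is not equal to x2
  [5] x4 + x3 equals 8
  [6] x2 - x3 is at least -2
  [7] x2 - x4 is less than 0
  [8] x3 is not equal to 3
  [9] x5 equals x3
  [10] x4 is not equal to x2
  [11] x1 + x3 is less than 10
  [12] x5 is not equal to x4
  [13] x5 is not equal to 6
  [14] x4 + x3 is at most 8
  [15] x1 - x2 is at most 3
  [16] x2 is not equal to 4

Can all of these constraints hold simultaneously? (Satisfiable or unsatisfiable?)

From constraints 1 and 9, x5 = x3 = x4, so x5 = x4. But constraint 12 says x5 ≠ x4. Contradiction.

Unsatisfiable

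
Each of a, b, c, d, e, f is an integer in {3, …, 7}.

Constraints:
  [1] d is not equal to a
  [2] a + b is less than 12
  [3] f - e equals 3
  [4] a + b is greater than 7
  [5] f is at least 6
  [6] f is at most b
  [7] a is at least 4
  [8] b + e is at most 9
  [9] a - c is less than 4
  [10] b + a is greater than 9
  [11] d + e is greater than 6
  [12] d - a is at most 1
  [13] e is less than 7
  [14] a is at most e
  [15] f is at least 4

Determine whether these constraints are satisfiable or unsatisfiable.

Unsatisfiable

From constraints 5 and 6: b ≥ f ≥ 6. From constraints 7 and 14: e ≥ a ≥ 4. Hence b + e ≥ 10. But constraint 8 requires b + e ≤ 9, and 9 < 10. Contradiction.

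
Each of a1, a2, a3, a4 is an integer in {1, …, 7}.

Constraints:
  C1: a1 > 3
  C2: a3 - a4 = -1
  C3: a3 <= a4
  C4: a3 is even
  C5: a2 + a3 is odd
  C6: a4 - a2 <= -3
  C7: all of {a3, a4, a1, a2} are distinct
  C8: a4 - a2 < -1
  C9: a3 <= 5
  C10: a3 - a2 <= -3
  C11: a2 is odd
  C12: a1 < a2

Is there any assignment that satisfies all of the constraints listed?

Satisfiable

Take a1 = 6, a2 = 7, a3 = 2, a4 = 3. Then constraint 2: a3 - a4 = -1; constraint 6: a4 - a2 = -4; constraint 8: a4 - a2 = -4, and every other listed constraint is also met.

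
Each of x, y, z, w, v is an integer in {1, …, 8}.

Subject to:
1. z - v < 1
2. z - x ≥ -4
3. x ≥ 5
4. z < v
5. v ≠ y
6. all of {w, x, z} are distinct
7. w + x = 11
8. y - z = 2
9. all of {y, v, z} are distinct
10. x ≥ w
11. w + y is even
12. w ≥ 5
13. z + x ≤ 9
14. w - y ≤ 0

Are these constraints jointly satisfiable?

Satisfiable

Try x = 6, y = 5, z = 3, w = 5, v = 4.
Check constraint 1: z - v = -1; constraint 2: z - x = -3. The remaining constraints are straightforward to verify.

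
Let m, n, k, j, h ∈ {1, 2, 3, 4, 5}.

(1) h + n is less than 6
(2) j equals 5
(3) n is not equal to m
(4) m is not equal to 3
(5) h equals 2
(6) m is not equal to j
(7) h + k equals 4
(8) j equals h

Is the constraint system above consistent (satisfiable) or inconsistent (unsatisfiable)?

Unsatisfiable

Constraint 2 fixes j = 5 and constraint 5 fixes h = 2, but constraint 8 requires j = h. Since 5 ≠ 2, contradiction.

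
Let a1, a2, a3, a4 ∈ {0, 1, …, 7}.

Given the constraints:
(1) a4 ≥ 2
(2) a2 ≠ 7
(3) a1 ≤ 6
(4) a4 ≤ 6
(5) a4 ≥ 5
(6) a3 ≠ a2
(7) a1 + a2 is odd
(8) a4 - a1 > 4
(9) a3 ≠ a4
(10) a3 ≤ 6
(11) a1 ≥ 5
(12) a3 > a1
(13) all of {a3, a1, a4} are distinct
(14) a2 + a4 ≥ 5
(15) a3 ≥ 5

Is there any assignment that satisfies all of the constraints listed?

Constraints 3, 4, 5, 10, 11, and 15 confine each of a3, a1, a4 to the 2 values {5, 6}.
Constraint 13 requires all 3 of them to be distinct, but only 2 values are available — impossible by the pigeonhole principle.

Unsatisfiable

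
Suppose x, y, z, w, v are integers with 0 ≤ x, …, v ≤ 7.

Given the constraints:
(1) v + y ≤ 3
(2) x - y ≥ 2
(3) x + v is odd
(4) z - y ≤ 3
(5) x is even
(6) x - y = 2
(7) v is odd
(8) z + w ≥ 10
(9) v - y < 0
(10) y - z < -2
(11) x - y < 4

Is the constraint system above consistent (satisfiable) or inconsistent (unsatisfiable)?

The assignment x = 4, y = 2, z = 5, w = 5, v = 1 works:
  constraint 1 holds since v + y = 3.
  constraint 2 holds since x - y = 2.
  constraint 4 holds since z - y = 3.
The rest check out directly.

Satisfiable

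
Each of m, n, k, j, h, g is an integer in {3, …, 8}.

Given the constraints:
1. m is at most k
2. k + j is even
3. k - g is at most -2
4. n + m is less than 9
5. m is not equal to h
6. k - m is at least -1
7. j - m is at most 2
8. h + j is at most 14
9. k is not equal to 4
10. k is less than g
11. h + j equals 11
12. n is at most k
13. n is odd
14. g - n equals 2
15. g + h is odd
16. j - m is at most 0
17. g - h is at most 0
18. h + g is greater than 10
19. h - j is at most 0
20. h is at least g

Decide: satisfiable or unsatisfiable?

Unsatisfiable

Constraints 3, 6, 16, 17, and 19 give k − m ≥ -1, m − j ≥ 0, j − h ≥ 0, h − g ≥ 0, g − k ≥ 2.
Adding all 5 inequalities: the left sides telescope to 0, and the right sides sum to (-1) + 0 + 0 + 0 + 2 = 1. So 0 ≥ 1, which is false.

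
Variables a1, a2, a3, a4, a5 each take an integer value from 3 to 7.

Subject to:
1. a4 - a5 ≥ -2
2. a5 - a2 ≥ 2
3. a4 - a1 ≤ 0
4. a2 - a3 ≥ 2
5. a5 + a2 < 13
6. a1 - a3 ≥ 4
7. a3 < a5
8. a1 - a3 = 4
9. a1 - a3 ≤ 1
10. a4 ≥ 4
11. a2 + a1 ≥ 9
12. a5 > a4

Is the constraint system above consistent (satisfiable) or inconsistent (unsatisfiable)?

Constraints 1, 2, 3, 4, and 9 give a3 − a1 ≥ -1, a1 − a4 ≥ 0, a4 − a5 ≥ -2, a5 − a2 ≥ 2, a2 − a3 ≥ 2.
Adding all 5 inequalities: the left sides telescope to 0, and the right sides sum to (-1) + 0 + (-2) + 2 + 2 = 1. So 0 ≥ 1, which is false.

Unsatisfiable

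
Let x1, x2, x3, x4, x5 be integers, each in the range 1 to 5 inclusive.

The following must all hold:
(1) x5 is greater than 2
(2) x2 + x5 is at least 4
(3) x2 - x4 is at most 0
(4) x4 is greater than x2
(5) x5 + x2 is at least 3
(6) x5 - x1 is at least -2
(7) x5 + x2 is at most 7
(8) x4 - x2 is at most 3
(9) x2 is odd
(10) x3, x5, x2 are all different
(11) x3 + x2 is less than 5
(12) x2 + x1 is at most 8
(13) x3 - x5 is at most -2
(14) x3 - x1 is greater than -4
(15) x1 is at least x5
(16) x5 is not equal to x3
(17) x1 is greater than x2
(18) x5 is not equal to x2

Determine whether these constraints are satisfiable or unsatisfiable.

Satisfiable

The assignment x1 = 4, x2 = 1, x3 = 2, x4 = 2, x5 = 4 works:
  constraint 2 holds since x2 + x5 = 5.
  constraint 3 holds since x2 - x4 = -1.
The rest check out directly.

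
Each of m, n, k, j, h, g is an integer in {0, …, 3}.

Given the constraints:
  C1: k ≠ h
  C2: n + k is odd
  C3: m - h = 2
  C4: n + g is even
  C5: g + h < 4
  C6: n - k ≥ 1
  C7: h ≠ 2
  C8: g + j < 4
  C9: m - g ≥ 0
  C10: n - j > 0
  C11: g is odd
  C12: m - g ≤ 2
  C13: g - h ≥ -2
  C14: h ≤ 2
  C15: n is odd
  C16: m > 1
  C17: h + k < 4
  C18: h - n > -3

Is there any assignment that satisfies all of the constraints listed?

Satisfiable

Try m = 3, n = 3, k = 2, j = 0, h = 1, g = 1.
Check constraint 3: m - h = 2; constraint 5: g + h = 2. The remaining constraints are straightforward to verify.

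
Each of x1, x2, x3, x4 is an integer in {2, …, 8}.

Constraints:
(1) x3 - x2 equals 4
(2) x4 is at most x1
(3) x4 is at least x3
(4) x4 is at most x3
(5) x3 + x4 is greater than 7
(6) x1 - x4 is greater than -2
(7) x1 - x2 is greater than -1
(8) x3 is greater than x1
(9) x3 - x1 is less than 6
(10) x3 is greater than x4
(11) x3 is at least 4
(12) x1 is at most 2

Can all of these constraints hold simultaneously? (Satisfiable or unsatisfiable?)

From constraints 3 and 11: x4 ≥ x3 and x3 ≥ 4, so x4 ≥ 4. From constraints 2 and 12: x4 ≤ x1 and x1 ≤ 2, so x4 ≤ 2. But 2 < 4, so no value of x4 works.

Unsatisfiable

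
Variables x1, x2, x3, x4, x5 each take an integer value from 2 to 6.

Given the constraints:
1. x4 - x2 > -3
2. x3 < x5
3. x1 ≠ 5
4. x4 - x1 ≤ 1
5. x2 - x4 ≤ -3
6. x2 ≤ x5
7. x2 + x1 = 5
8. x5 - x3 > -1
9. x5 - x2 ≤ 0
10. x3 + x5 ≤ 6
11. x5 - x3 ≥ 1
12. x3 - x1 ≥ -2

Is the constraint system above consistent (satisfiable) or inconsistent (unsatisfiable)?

Unsatisfiable

Constraints 4, 5, 9, 11, and 12 give x3 − x1 ≥ -2, x1 − x4 ≥ -1, x4 − x2 ≥ 3, x2 − x5 ≥ 0, x5 − x3 ≥ 1.
Adding all 5 inequalities: the left sides telescope to 0, and the right sides sum to (-2) + (-1) + 3 + 0 + 1 = 1. So 0 ≥ 1, which is false.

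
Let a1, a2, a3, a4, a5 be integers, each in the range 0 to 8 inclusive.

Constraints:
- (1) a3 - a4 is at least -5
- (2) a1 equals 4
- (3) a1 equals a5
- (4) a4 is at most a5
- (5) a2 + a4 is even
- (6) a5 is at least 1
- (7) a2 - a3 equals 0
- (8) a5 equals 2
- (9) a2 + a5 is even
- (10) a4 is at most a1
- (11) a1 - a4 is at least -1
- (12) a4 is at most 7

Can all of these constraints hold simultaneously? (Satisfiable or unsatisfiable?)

Constraint 2 fixes a1 = 4 and constraint 8 fixes a5 = 2, but constraint 3 requires a1 = a5. Since 4 ≠ 2, contradiction.

Unsatisfiable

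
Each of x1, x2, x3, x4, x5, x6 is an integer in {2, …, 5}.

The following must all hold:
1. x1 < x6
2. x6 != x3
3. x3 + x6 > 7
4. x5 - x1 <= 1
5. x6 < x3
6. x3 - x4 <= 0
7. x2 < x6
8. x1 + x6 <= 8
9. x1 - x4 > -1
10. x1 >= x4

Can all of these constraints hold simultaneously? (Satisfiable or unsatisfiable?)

Unsatisfiable

Constraints 1, 5, 6, and 10 give x6 < x3, x3 ≤ x4, x4 ≤ x1, x1 < x6. Chaining: x6 < x3 ≤ x4 ≤ x1 < x6, which forces x6 < x6 — impossible.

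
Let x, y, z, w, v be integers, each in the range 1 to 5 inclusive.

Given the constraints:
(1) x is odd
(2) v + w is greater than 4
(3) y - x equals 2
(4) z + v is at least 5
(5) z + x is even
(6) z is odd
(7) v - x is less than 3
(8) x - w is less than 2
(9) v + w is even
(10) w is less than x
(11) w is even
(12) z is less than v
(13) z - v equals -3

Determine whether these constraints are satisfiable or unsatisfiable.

Satisfiable

The assignment x = 3, y = 5, z = 1, w = 2, v = 4 works:
  constraint 2 holds since v + w = 6.
  constraint 3 holds since y - x = 2.
The rest check out directly.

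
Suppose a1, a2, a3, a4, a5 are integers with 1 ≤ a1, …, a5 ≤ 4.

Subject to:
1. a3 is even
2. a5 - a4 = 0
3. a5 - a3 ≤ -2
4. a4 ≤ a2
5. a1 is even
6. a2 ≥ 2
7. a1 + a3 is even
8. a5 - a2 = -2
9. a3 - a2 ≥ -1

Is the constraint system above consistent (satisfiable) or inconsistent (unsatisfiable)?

Satisfiable

Try a1 = 2, a2 = 4, a3 = 4, a4 = 2, a5 = 2.
Check constraint 2: a5 - a4 = 0; constraint 3: a5 - a3 = -2; constraint 8: a5 - a2 = -2. The remaining constraints are straightforward to verify.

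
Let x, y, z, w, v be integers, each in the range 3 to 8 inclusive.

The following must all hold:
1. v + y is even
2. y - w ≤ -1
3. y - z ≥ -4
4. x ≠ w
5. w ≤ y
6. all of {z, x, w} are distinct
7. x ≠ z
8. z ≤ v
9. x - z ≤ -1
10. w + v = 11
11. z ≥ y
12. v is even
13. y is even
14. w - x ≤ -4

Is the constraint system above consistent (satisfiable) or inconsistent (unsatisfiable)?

Constraints 2, 3, 9, and 14 give x − w ≥ 4, w − y ≥ 1, y − z ≥ -4, z − x ≥ 1.
Adding all 4 inequalities: the left sides telescope to 0, and the right sides sum to 4 + 1 + (-4) + 1 = 2. So 0 ≥ 2, which is false.

Unsatisfiable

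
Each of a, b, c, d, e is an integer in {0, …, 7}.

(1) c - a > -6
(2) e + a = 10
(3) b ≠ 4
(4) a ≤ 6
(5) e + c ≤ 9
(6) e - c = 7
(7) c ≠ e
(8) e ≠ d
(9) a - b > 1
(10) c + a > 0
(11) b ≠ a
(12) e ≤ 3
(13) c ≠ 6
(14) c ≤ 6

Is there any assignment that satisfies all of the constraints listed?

From constraint 12: e ≤ 3. From constraint 4: a ≤ 6. Hence e + a ≤ 9. But constraint 2 requires e + a = 10, and 10 > 9. Contradiction.

Unsatisfiable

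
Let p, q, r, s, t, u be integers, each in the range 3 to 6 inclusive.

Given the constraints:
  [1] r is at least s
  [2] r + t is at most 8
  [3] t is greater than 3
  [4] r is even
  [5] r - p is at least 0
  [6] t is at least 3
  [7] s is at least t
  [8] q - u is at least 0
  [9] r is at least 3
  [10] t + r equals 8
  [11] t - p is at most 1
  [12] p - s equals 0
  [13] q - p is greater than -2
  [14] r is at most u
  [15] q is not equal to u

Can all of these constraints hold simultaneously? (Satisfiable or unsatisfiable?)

Satisfiable

Try p = 4, q = 5, r = 4, s = 4, t = 4, u = 4.
Check constraint 2: r + t = 8; constraint 5: r - p = 0. The remaining constraints are straightforward to verify.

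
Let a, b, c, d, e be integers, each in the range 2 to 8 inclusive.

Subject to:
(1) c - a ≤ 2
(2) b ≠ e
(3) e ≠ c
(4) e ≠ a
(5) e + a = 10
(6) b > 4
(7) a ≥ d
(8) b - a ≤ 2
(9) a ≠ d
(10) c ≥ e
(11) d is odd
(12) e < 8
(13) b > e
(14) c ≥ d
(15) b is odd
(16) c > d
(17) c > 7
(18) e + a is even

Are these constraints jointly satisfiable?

Satisfiable

Take a = 8, b = 7, c = 8, d = 7, e = 2. Then constraint 1: c - a = 0; constraint 5: e + a = 10, and every other listed constraint is also met.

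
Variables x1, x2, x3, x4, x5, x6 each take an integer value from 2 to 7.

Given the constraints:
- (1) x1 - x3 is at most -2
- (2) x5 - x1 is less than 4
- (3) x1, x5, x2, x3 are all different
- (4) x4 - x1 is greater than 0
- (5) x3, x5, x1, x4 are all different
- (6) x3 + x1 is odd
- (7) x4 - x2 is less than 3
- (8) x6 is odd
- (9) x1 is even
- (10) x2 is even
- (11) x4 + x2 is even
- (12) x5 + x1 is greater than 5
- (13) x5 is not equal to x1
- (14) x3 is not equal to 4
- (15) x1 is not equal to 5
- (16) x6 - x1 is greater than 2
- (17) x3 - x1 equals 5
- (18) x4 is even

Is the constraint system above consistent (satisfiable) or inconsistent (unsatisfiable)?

Setting (x1, x2, x3, x4, x5, x6) = (2, 4, 7, 4, 5, 5) satisfies everything: constraint 1: x1 - x3 = -5; constraint 2: x5 - x1 = 3; constraint 4: x4 - x1 = 2, and the others follow.

Satisfiable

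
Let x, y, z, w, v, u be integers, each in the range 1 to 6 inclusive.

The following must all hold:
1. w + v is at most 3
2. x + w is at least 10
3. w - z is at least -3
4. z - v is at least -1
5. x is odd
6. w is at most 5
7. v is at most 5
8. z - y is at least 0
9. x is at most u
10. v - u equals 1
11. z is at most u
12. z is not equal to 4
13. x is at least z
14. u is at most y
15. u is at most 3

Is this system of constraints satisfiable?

From constraints 9 and 15: x ≤ u ≤ 3. From constraint 6: w ≤ 5. Hence x + w ≤ 8. But constraint 2 requires x + w ≥ 10, and 10 > 8. Contradiction.

Unsatisfiable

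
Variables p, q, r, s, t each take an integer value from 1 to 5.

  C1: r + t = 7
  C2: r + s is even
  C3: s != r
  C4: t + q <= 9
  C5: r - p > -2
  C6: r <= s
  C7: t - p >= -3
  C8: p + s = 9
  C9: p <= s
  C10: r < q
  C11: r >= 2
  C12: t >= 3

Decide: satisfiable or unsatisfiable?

Setting (p, q, r, s, t) = (4, 4, 3, 5, 4) satisfies everything: constraint 1: r + t = 7; constraint 4: t + q = 8; constraint 5: r - p = -1, and the others follow.

Satisfiable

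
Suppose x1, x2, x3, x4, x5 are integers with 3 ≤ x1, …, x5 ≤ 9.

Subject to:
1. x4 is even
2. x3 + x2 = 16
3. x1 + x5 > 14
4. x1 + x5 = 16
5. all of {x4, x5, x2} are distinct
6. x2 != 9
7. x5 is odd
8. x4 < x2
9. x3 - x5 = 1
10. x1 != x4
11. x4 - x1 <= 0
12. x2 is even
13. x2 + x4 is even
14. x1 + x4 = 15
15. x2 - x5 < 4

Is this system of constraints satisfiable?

One satisfying assignment is x1 = 9, x2 = 8, x3 = 8, x4 = 6, x5 = 7.
For the less obvious constraints — constraint 2: x3 + x2 = 16; constraint 3: x1 + x5 = 16; constraint 4: x1 + x5 = 16 — and the others hold by inspection.

Satisfiable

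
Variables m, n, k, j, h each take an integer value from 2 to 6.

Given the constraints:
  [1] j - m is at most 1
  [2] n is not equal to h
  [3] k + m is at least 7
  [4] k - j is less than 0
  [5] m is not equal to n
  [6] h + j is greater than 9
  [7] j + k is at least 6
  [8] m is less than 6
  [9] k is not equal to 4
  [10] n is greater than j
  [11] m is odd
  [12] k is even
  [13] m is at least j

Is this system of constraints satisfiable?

Take m = 5, n = 6, k = 2, j = 5, h = 5. Then constraint 1: j - m = 0; constraint 3: k + m = 7; constraint 4: k - j = -3, and every other listed constraint is also met.

Satisfiable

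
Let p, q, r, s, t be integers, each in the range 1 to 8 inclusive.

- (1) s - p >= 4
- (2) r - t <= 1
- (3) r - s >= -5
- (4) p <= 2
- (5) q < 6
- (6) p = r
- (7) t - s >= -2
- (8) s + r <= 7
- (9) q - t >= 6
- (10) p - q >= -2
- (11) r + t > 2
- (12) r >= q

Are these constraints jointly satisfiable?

Constraints 1, 2, 3, 9, and 10 give t − r ≥ -1, r − s ≥ -5, s − p ≥ 4, p − q ≥ -2, q − t ≥ 6.
Adding all 5 inequalities: the left sides telescope to 0, and the right sides sum to (-1) + (-5) + 4 + (-2) + 6 = 2. So 0 ≥ 2, which is false.

Unsatisfiable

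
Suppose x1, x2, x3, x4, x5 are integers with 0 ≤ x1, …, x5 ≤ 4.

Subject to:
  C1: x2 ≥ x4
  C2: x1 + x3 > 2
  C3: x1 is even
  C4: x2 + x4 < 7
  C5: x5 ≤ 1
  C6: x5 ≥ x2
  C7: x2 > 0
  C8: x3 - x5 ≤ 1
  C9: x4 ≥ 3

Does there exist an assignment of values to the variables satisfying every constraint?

Unsatisfiable

From constraints 1 and 9: x2 ≥ x4 and x4 ≥ 3, so x2 ≥ 3. From constraints 5 and 6: x2 ≤ x5 and x5 ≤ 1, so x2 ≤ 1. But 1 < 3, so no value of x2 works.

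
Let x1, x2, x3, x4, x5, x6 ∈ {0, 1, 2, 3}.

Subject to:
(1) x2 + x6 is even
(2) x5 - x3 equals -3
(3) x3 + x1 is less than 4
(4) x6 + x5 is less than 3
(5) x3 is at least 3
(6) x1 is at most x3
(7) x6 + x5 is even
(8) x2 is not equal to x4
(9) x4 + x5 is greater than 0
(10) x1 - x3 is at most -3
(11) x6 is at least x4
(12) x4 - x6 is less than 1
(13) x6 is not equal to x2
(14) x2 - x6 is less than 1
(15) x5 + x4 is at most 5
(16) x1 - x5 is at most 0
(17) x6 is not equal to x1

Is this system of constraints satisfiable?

One satisfying assignment is x1 = 0, x2 = 0, x3 = 3, x4 = 2, x5 = 0, x6 = 2.
For the less obvious constraints — constraint 2: x5 - x3 = -3; constraint 3: x3 + x1 = 3; constraint 4: x6 + x5 = 2 — and the others hold by inspection.

Satisfiable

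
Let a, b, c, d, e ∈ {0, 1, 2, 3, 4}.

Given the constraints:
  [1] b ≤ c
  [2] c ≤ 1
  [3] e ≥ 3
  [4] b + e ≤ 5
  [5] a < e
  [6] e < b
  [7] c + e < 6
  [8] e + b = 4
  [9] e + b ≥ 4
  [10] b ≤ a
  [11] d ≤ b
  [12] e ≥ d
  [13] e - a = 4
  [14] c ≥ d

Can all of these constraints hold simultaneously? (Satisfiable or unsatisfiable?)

Unsatisfiable

Constraints 5, 6, and 10 give b ≤ a, a < e, e < b. Chaining: b ≤ a < e < b, which forces b < b — impossible.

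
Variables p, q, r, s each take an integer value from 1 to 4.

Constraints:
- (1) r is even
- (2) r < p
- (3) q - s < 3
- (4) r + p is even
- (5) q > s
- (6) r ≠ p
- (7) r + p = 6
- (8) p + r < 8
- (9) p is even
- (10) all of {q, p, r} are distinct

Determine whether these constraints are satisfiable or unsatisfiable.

Satisfiable

Try p = 4, q = 3, r = 2, s = 2.
Check constraint 3: q - s = 1; constraint 7: r + p = 6; constraint 8: p + r = 6. The remaining constraints are straightforward to verify.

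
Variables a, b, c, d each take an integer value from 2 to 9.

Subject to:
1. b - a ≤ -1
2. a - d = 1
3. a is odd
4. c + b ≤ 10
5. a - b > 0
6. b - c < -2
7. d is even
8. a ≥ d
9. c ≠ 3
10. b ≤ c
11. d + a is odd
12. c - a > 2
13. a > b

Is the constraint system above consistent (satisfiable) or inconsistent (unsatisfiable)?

Setting (a, b, c, d) = (3, 2, 6, 2) satisfies everything: constraint 1: b - a = -1; constraint 2: a - d = 1; constraint 4: c + b = 8, and the others follow.

Satisfiable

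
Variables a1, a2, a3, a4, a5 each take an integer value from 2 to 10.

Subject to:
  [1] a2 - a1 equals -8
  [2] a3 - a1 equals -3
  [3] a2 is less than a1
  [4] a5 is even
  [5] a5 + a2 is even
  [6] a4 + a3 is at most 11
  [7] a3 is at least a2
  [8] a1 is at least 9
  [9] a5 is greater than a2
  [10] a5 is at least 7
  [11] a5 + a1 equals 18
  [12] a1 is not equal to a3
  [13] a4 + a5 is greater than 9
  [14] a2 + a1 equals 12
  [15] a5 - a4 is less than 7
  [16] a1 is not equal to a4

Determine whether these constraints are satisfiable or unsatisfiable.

Satisfiable

Setting (a1, a2, a3, a4, a5) = (10, 2, 7, 2, 8) satisfies everything: constraint 1: a2 - a1 = -8; constraint 2: a3 - a1 = -3; constraint 6: a4 + a3 = 9, and the others follow.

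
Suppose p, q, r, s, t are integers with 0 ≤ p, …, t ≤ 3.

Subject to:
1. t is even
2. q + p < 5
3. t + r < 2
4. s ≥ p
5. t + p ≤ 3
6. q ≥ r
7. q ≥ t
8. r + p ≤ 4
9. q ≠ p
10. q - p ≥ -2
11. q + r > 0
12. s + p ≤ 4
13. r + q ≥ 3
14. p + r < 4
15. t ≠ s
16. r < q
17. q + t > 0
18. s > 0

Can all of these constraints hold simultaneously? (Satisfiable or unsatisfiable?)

Satisfiable

Setting (p, q, r, s, t) = (1, 2, 1, 2, 0) satisfies everything: constraint 2: q + p = 3; constraint 3: t + r = 1, and the others follow.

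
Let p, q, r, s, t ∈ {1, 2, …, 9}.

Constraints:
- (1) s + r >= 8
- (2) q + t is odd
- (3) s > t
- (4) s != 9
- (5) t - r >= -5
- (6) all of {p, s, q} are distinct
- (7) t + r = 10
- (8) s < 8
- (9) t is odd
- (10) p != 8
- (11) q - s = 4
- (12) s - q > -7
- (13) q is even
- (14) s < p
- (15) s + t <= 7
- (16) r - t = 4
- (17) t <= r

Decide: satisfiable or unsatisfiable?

Satisfiable

Take p = 6, q = 8, r = 7, s = 4, t = 3. Then constraint 1: s + r = 11; constraint 5: t - r = -4, and every other listed constraint is also met.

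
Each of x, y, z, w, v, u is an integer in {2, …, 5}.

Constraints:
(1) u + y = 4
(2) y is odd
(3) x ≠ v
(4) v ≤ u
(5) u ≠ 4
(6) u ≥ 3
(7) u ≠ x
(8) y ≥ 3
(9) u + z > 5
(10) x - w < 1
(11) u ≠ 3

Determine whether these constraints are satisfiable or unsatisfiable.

Unsatisfiable

From constraint 6: u ≥ 3. From constraint 8: y ≥ 3. Hence u + y ≥ 6. But constraint 1 requires u + y = 4, and 4 < 6. Contradiction.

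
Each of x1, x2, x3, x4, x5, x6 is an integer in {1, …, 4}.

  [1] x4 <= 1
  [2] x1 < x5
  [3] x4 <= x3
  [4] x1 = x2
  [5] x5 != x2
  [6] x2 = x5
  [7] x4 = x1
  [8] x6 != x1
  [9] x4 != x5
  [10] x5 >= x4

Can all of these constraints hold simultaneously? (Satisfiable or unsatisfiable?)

Unsatisfiable

From constraints 4, 6, and 7, x4 = x1 = x2 = x5, so x4 = x5. But constraint 9 says x4 ≠ x5. Contradiction.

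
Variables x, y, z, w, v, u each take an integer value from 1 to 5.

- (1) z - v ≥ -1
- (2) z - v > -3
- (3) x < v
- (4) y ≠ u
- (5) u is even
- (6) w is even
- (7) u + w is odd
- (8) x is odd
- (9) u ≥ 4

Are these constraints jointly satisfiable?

Constraint 5 makes u even and constraint 6 makes w even, so u + w must be even. Constraint 7 says u + w is odd — contradiction.

Unsatisfiable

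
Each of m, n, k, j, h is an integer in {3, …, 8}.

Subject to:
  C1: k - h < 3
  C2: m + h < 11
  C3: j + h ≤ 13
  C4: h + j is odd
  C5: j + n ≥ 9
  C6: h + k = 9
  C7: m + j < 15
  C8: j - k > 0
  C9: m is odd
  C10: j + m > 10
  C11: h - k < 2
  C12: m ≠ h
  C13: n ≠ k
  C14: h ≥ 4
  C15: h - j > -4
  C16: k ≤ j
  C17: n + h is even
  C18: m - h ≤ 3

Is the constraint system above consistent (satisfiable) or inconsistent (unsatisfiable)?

Satisfiable

Try m = 5, n = 4, k = 5, j = 7, h = 4.
Check constraint 1: k - h = 1; constraint 2: m + h = 9. The remaining constraints are straightforward to verify.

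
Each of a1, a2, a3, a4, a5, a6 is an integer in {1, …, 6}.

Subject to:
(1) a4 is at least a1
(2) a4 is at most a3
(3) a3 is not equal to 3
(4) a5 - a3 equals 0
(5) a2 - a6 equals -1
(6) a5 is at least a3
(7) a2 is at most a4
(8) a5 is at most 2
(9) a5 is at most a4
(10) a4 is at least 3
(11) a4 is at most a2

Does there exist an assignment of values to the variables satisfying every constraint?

From constraints 2 and 10: a3 ≥ a4 and a4 ≥ 3, so a3 ≥ 3. From constraints 6 and 8: a3 ≤ a5 and a5 ≤ 2, so a3 ≤ 2. But 2 < 3, so no value of a3 works.

Unsatisfiable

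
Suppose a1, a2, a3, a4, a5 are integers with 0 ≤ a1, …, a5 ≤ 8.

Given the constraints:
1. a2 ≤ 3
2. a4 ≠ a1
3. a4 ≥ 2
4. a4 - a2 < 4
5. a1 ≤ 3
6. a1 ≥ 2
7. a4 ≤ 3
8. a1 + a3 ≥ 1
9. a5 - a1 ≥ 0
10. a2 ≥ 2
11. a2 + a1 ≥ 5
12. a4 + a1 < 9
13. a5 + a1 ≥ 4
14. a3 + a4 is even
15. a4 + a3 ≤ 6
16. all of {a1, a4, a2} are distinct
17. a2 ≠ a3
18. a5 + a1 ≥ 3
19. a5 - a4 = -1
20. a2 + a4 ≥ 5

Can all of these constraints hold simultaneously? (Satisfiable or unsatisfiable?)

Unsatisfiable

Constraints 1, 3, 5, 6, 7, and 10 confine each of a1, a4, a2 to the 2 values {2, 3}.
Constraint 16 requires all 3 of them to be distinct, but only 2 values are available — impossible by the pigeonhole principle.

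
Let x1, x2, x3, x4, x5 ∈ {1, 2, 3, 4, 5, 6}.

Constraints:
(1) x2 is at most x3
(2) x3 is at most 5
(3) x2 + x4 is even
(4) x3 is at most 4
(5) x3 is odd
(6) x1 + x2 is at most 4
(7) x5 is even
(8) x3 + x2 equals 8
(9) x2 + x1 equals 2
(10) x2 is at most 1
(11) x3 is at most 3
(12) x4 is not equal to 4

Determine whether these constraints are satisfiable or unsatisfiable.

From constraint 2: x3 ≤ 5. From constraint 10: x2 ≤ 1. Hence x3 + x2 ≤ 6. But constraint 8 requires x3 + x2 = 8, and 8 > 6. Contradiction.

Unsatisfiable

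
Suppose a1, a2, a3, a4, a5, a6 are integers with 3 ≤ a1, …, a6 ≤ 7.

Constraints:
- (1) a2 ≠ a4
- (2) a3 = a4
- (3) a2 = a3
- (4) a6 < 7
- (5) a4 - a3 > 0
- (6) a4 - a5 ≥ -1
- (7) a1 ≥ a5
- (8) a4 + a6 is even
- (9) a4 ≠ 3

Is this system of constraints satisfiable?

From constraints 2 and 3, a2 = a3 = a4, so a2 = a4. But constraint 1 says a2 ≠ a4. Contradiction.

Unsatisfiable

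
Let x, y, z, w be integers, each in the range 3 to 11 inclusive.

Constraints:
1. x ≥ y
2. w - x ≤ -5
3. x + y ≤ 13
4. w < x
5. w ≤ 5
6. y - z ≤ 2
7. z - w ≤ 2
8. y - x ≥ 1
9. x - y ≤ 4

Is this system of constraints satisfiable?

Unsatisfiable

Constraints 2, 6, 7, and 8 give x − w ≥ 5, w − z ≥ -2, z − y ≥ -2, y − x ≥ 1.
Adding all 4 inequalities: the left sides telescope to 0, and the right sides sum to 5 + (-2) + (-2) + 1 = 2. So 0 ≥ 2, which is false.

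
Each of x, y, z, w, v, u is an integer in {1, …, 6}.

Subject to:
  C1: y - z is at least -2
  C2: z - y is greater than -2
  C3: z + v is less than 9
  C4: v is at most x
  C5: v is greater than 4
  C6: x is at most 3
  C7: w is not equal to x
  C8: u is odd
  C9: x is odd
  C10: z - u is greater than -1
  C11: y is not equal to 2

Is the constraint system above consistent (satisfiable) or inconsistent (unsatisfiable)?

Unsatisfiable

From constraint 5: v ≥ 5. From constraints 4 and 6: v ≤ x and x ≤ 3, so v ≤ 3. But 3 < 5, so no value of v works.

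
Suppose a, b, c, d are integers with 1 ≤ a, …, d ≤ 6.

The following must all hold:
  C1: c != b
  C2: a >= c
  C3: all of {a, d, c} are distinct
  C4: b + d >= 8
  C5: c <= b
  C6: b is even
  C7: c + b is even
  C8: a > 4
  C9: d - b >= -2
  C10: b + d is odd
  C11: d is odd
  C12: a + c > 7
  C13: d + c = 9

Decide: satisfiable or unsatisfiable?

The assignment a = 6, b = 6, c = 4, d = 5 works:
  constraint 4 holds since b + d = 11.
  constraint 9 holds since d - b = -1.
  constraint 12 holds since a + c = 10.
The rest check out directly.

Satisfiable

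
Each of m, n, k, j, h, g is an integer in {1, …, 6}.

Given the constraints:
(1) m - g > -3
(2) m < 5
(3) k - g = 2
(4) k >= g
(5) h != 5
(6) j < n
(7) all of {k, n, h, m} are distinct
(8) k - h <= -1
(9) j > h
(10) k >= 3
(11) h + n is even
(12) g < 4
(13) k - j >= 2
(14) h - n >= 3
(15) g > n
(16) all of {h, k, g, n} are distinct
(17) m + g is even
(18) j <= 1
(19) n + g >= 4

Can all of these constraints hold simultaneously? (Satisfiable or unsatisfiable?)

Constraints 4, 6, 8, 9, and 15 give j < n, n < g, g ≤ k, k < h, h < j. Chaining: j < n < g ≤ k < h < j, which forces j < j — impossible.

Unsatisfiable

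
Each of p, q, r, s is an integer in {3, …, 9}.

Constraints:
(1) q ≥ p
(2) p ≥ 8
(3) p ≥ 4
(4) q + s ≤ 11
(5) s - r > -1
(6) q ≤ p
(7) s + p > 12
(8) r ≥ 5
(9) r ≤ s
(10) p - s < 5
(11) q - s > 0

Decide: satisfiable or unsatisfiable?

Unsatisfiable

From constraints 1 and 2: q ≥ p ≥ 8. From constraints 8 and 9: s ≥ r ≥ 5. Hence q + s ≥ 13. But constraint 4 requires q + s ≤ 11, and 11 < 13. Contradiction.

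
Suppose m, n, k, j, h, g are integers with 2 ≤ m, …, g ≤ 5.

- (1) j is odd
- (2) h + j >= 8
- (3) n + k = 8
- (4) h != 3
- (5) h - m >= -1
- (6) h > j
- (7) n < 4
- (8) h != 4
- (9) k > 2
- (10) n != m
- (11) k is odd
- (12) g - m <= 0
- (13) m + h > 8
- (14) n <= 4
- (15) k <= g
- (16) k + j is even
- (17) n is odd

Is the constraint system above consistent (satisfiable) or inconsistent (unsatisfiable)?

Satisfiable

The assignment m = 5, n = 3, k = 5, j = 3, h = 5, g = 5 works:
  constraint 2 holds since h + j = 8.
  constraint 3 holds since n + k = 8.
  constraint 5 holds since h - m = 0.
The rest check out directly.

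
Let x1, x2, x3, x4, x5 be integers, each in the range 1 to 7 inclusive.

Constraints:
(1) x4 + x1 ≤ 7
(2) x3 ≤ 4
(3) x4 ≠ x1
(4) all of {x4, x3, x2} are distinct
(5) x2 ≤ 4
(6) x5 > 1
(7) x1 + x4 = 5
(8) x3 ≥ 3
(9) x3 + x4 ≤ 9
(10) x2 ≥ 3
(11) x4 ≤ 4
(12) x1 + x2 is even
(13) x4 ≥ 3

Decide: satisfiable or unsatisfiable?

Constraints 2, 5, 8, 10, 11, and 13 confine each of x4, x3, x2 to the 2 values {3, 4}.
Constraint 4 requires all 3 of them to be distinct, but only 2 values are available — impossible by the pigeonhole principle.

Unsatisfiable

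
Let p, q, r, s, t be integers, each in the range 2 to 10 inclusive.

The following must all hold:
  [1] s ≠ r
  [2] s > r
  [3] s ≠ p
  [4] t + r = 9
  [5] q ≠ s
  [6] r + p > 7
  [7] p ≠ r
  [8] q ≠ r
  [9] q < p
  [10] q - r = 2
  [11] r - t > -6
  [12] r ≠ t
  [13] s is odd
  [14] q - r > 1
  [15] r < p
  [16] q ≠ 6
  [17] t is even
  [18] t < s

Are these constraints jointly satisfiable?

Setting (p, q, r, s, t) = (7, 5, 3, 9, 6) satisfies everything: constraint 4: t + r = 9; constraint 6: r + p = 10; constraint 10: q - r = 2, and the others follow.

Satisfiable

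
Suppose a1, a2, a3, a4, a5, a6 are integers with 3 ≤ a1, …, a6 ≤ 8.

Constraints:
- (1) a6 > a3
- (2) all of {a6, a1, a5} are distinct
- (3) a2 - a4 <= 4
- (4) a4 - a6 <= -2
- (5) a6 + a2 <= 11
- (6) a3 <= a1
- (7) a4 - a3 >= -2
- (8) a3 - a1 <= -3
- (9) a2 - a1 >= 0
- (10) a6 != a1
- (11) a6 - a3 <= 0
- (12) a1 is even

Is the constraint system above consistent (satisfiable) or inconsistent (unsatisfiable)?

Constraints 3, 4, 8, 9, and 11 give a1 − a3 ≥ 3, a3 − a6 ≥ 0, a6 − a4 ≥ 2, a4 − a2 ≥ -4, a2 − a1 ≥ 0.
Adding all 5 inequalities: the left sides telescope to 0, and the right sides sum to 3 + 0 + 2 + (-4) + 0 = 1. So 0 ≥ 1, which is false.

Unsatisfiable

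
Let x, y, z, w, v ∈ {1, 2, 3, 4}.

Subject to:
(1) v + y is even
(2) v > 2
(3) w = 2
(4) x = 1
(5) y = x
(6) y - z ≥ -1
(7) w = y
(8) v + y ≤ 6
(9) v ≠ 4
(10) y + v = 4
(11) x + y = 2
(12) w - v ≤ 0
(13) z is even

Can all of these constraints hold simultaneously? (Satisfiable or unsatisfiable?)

Unsatisfiable

Constraint 3 fixes w = 2 and constraint 4 fixes x = 1. Constraints 5 and 7 give w = y = x, so w = x. But 2 ≠ 1 — contradiction.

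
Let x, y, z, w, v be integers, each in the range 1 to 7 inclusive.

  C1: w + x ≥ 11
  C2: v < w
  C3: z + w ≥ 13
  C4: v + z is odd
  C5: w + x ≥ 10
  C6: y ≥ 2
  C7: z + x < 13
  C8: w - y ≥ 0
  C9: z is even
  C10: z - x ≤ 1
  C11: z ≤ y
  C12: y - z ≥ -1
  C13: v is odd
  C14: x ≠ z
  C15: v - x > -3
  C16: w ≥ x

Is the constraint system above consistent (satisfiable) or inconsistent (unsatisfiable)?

Try x = 5, y = 6, z = 6, w = 7, v = 3.
Check constraint 1: w + x = 12; constraint 3: z + w = 13. The remaining constraints are straightforward to verify.

Satisfiable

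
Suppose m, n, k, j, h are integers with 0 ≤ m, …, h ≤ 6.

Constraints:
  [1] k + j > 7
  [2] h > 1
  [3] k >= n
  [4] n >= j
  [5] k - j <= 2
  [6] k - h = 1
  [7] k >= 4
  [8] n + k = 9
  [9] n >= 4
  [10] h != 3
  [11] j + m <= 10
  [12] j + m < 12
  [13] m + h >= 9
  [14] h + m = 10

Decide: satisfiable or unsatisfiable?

Satisfiable

One satisfying assignment is m = 6, n = 4, k = 5, j = 3, h = 4.
For the less obvious constraints — constraint 1: k + j = 8; constraint 5: k - j = 2; constraint 6: k - h = 1 — and the others hold by inspection.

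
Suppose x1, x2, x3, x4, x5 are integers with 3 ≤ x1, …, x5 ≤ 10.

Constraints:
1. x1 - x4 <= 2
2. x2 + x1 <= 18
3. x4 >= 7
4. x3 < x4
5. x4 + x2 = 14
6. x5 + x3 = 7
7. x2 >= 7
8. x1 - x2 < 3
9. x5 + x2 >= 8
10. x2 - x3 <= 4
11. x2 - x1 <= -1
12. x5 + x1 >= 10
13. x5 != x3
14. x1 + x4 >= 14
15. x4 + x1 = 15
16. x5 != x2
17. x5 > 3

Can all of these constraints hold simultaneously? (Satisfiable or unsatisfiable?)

One satisfying assignment is x1 = 8, x2 = 7, x3 = 3, x4 = 7, x5 = 4.
For the less obvious constraints — constraint 1: x1 - x4 = 1; constraint 2: x2 + x1 = 15; constraint 5: x4 + x2 = 14 — and the others hold by inspection.

Satisfiable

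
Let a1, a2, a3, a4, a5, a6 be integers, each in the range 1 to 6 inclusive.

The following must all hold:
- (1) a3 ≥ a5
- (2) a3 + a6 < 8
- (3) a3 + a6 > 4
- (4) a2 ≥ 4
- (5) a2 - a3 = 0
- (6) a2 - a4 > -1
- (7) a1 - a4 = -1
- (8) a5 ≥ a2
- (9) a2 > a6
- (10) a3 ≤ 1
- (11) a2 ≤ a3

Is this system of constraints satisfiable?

From constraints 4 and 8: a5 ≥ a2 and a2 ≥ 4, so a5 ≥ 4. From constraints 1 and 10: a5 ≤ a3 and a3 ≤ 1, so a5 ≤ 1. But 1 < 4, so no value of a5 works.

Unsatisfiable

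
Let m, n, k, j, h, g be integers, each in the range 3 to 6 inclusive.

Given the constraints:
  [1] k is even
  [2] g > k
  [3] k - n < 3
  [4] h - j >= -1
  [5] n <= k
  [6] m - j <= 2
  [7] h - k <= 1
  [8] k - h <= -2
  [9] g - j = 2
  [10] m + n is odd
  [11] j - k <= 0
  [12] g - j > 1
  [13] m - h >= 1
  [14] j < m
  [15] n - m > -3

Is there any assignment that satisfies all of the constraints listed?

Unsatisfiable

Constraints 6, 8, 11, and 13 give k − j ≥ 0, j − m ≥ -2, m − h ≥ 1, h − k ≥ 2.
Adding all 4 inequalities: the left sides telescope to 0, and the right sides sum to 0 + (-2) + 1 + 2 = 1. So 0 ≥ 1, which is false.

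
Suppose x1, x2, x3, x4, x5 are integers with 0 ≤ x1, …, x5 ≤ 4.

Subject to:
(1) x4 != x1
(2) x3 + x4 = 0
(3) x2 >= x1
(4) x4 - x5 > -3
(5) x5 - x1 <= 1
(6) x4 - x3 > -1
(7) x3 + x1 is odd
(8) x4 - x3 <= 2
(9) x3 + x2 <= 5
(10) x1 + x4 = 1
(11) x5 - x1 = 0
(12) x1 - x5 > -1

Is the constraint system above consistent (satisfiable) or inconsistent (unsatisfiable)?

Satisfiable

Take x1 = 1, x2 = 2, x3 = 0, x4 = 0, x5 = 1. Then constraint 2: x3 + x4 = 0; constraint 4: x4 - x5 = -1; constraint 5: x5 - x1 = 0, and every other listed constraint is also met.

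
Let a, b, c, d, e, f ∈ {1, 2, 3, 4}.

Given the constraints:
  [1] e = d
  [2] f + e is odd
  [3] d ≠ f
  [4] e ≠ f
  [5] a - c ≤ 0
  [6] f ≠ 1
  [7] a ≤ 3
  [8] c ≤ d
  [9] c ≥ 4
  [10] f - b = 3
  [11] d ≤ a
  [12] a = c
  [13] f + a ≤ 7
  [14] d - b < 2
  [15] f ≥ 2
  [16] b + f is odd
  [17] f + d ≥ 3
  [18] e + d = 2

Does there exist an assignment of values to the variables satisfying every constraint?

Unsatisfiable

From constraints 8 and 9: d ≥ c and c ≥ 4, so d ≥ 4. From constraints 7 and 11: d ≤ a and a ≤ 3, so d ≤ 3. But 3 < 4, so no value of d works.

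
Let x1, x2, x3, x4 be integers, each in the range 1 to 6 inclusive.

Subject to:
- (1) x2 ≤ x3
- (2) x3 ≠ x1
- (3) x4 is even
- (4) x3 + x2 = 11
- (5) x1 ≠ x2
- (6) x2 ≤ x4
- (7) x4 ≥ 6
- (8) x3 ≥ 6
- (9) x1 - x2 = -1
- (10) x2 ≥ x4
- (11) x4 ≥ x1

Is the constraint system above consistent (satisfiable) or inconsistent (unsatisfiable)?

From constraint 8: x3 ≥ 6. From constraints 7 and 10: x2 ≥ x4 ≥ 6. Hence x3 + x2 ≥ 12. But constraint 4 requires x3 + x2 = 11, and 11 < 12. Contradiction.

Unsatisfiable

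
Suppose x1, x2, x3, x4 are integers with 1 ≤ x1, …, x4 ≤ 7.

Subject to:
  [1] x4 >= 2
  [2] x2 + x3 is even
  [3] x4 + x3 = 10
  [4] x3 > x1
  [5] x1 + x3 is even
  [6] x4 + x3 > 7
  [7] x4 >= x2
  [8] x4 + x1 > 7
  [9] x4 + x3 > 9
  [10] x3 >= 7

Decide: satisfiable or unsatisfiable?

Try x1 = 5, x2 = 1, x3 = 7, x4 = 3.
Check constraint 3: x4 + x3 = 10; constraint 6: x4 + x3 = 10; constraint 8: x4 + x1 = 8. The remaining constraints are straightforward to verify.

Satisfiable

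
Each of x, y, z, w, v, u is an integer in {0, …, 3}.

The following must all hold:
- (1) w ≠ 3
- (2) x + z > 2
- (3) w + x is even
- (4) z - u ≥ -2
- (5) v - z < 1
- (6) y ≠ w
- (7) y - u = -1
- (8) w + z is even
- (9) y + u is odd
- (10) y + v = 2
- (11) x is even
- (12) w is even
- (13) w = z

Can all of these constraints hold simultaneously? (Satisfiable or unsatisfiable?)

Satisfiable

Try x = 2, y = 0, z = 2, w = 2, v = 2, u = 1.
Check constraint 2: x + z = 4; constraint 4: z - u = 1; constraint 5: v - z = 0. The remaining constraints are straightforward to verify.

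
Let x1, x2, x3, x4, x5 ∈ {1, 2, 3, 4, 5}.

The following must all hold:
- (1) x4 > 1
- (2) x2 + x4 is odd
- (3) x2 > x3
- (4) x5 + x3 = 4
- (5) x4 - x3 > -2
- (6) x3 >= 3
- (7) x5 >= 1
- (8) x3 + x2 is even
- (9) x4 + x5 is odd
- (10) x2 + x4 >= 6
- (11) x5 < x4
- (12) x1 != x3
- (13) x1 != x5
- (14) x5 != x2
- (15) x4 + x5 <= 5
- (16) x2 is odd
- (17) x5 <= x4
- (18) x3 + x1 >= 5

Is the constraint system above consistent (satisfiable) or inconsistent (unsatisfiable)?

Satisfiable

The assignment x1 = 2, x2 = 5, x3 = 3, x4 = 2, x5 = 1 works:
  constraint 4 holds since x5 + x3 = 4.
  constraint 5 holds since x4 - x3 = -1.
The rest check out directly.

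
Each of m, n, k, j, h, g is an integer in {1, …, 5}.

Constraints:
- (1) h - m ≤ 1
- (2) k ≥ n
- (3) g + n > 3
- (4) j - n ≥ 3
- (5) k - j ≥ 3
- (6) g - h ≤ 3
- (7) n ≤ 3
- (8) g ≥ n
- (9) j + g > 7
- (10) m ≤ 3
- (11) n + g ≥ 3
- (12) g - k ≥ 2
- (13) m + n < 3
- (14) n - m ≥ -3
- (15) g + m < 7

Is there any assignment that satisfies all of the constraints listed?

Unsatisfiable

Constraints 1, 4, 5, 6, 12, and 14 give m − h ≥ -1, h − g ≥ -3, g − k ≥ 2, k − j ≥ 3, j − n ≥ 3, n − m ≥ -3.
Adding all 6 inequalities: the left sides telescope to 0, and the right sides sum to (-1) + (-3) + 2 + 3 + 3 + (-3) = 1. So 0 ≥ 1, which is false.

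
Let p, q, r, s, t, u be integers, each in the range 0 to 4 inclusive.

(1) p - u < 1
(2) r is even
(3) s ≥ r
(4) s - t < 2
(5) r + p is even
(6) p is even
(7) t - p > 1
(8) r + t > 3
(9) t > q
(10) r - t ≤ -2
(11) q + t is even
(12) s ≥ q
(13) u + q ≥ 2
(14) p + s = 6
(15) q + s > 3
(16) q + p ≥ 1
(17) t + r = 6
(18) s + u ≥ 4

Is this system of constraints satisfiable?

Satisfiable

One satisfying assignment is p = 2, q = 0, r = 2, s = 4, t = 4, u = 3.
For the less obvious constraints — constraint 1: p - u = -1; constraint 4: s - t = 0; constraint 7: t - p = 2 — and the others hold by inspection.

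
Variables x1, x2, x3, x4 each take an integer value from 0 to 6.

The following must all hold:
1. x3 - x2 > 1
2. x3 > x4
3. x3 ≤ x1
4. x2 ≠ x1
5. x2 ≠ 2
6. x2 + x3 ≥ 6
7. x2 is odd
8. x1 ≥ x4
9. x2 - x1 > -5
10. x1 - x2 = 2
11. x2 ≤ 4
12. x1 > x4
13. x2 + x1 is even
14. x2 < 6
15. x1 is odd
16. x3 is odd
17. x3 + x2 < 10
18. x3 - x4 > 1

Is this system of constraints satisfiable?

Satisfiable

Setting (x1, x2, x3, x4) = (5, 3, 5, 2) satisfies everything: constraint 1: x3 - x2 = 2; constraint 6: x2 + x3 = 8; constraint 9: x2 - x1 = -2, and the others follow.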